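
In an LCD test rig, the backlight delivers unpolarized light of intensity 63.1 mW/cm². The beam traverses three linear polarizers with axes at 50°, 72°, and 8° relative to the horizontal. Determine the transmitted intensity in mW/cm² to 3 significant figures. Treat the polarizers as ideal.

Unpolarized light through the first polarizer → I₁ = 63.1 mW/cm²/2 = 31.55 mW/cm², polarized at 50°.
I₂ = I₁ · cos²(22°) = 31.55 · 0.8597 = 27.12 mW/cm².
I₃ = I₂ · cos²(64°) = 27.12 · 0.1922 = 5.212 mW/cm².

I ≈ 5.21 mW/cm²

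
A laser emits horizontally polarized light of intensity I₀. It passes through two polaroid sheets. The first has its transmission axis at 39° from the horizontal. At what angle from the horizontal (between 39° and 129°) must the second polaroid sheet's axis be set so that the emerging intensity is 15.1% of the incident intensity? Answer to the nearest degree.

By Malus's law, I₁ = I₀ cos²(39° − 0°) = I₀ cos²(39°) = 0.604 I₀.
Need I₂/I₀ = 0.151, so cos²(θ − 39°) = 0.151 / 0.604 = 0.25.
θ − 39° = arccos(√0.25) = 60.0°, giving θ ≈ 39 + 60.0 = 99.0°.

θ ≈ 99°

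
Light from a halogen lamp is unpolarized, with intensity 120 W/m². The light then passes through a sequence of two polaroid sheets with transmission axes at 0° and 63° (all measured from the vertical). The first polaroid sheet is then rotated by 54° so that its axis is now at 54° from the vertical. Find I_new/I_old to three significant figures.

Before rotation:
Unpolarized light through the first polarizer → I₁ = ½ I₀, now polarized at 0°.
I₂ = I₁ cos²(63° − 0°) = 0.5 I₀ · cos²(63°) = 0.1031 I₀.
After rotation:
Unpolarized light through the first polarizer → I₁ = ½ I₀, now polarized at 54°.
I₂ = I₁ cos²(63° − 54°) = 0.5 I₀ · cos²(9°) = 0.4878 I₀.
Ratio = 0.4878 / 0.1031 = 4.733.

I_new/I_old ≈ 4.73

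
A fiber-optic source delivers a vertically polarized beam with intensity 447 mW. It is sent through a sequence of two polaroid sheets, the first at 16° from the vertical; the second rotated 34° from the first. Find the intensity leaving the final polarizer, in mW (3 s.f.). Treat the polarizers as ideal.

I ≈ 284 mW

I₁ = 447 mW · cos²(16°) = 413 mW.
I₂ = I₁ · cos²(34°) = 413 · 0.6873 = 283.9 mW.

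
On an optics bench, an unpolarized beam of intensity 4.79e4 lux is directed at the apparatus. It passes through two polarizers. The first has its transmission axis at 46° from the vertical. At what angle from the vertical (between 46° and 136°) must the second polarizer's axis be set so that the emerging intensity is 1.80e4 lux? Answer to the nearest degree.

Unpolarized light through the first polarizer → I₁ = ½ I₀, now polarized at 46°.
Target fraction: 1.80e4 / 4.79e4 lux = 0.3758 of I₀.
Need I₂/I₀ = 0.3758, so cos²(θ − 46°) = 0.3758 / 0.5 = 0.7516.
θ − 46° = arccos(√0.7516) = 29.9°, giving θ ≈ 46 + 29.9 = 75.9°.

θ ≈ 76°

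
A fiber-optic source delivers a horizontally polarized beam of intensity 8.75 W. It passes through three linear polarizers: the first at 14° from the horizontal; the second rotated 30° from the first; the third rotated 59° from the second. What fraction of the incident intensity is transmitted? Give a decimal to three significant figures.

I/I₀ ≈ 0.187

I₁ = 8.75 W · cos²(14°) = 8.238 W.
I₂ = I₁ · cos²(30°) = 8.238 · 0.75 = 6.178 W.
I₃ = I₂ · cos²(59°) = 6.178 · 0.2653 = 1.639 W.
Transmitted fraction = 0.1873.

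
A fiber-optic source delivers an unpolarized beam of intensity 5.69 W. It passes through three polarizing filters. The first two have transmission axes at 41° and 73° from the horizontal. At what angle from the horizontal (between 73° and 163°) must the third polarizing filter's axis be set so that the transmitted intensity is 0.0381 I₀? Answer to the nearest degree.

Unpolarized light through the first polarizer → I₁ = ½ I₀, now polarized at 41°.
I₂ = I₁ cos²(73° − 41°) = 0.5 I₀ · cos²(32°) = 0.3596 I₀.
Need I₃/I₀ = 0.0381, so cos²(θ − 73°) = 0.0381 / 0.3596 = 0.106.
θ − 73° = arccos(√0.106) = 71.0°, giving θ ≈ 73 + 71.0 = 144.0°.

θ ≈ 144°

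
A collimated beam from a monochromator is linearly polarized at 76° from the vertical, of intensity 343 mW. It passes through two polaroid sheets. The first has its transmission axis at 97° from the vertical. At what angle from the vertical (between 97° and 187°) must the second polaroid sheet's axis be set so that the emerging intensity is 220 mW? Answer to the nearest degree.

θ ≈ 128°

By Malus's law, I₁ = I₀ cos²(97° − 76°) = I₀ cos²(21°) = 0.8716 I₀.
Target fraction: 220 / 343 mW = 0.6414 of I₀.
Need I₂/I₀ = 0.6414, so cos²(θ − 97°) = 0.6414 / 0.8716 = 0.7359.
θ − 97° = arccos(√0.7359) = 30.9°, giving θ ≈ 97 + 30.9 = 127.9°.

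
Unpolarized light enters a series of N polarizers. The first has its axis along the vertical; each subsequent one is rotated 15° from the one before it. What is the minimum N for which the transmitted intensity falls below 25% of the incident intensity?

First polarizer halves the unpolarized light: factor 1/2.
Each further stage multiplies by cos²(15°) = 0.933.
After N polarizers: T = 0.5·0.933^(N−1). Require T < 0.25 ⇒ N−1 > ln(0.25/0.5)/ln(0.933) = 10.00, so N−1 ≥ 10 and N = 11.
Check: N=11 gives T = 0.2499 < 0.25; N=10 gives T = 0.2679.

N = 11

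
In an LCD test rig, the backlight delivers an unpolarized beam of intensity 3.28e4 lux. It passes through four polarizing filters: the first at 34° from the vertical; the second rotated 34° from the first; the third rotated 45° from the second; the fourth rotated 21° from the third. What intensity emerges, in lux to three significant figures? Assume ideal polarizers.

I ≈ 4910 lux

Unpolarized light through the first polarizer → I₁ = 3.28e4 lux/2 = 1.64e+04 lux, polarized at 34°.
I₂ = I₁ · cos²(34°) = 1.64e+04 · 0.6873 = 1.127e+04 lux.
I₃ = I₂ · cos²(45°) = 1.127e+04 · 0.5 = 5636 lux.
I₄ = I₃ · cos²(21°) = 5636 · 0.8716 = 4912 lux.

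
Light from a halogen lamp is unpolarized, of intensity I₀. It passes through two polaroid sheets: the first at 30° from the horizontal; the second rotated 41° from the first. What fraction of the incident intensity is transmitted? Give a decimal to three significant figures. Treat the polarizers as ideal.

≈ 0.285 I₀

Unpolarized light through the first polarizer → I₁ = ½ I₀, now polarized at 30°.
I₂ = I₁ cos²(41°) = 0.5 · 0.5696 I₀ = 0.2848 I₀.
Transmitted fraction = 0.2848.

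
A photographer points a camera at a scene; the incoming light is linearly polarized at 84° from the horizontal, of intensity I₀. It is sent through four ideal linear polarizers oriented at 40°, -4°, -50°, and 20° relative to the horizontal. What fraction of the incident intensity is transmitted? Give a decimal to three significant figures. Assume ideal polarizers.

By Malus's law, I₁ = I₀ cos²(40° − 84°) = I₀ cos²(44°) = 0.5174 I₀.
I₂ = I₁ cos²(-4° − 40°) = 0.5174 I₀ · cos²(44°) = 0.2678 I₀.
I₃ = I₂ cos²(-50° + 4°) = 0.2678 I₀ · cos²(46°) = 0.1292 I₀.
I₄ = I₃ cos²(20° + 50°) = 0.1292 I₀ · cos²(70°) = 0.01511 I₀.
Transmitted fraction = 0.01511.

≈ 0.0151 I₀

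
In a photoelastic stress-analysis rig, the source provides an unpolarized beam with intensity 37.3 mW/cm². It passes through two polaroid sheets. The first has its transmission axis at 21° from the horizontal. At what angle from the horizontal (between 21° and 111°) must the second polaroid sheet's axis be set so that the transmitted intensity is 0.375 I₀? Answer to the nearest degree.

Unpolarized light through the first polarizer → I₁ = ½ I₀, now polarized at 21°.
Need I₂/I₀ = 0.375, so cos²(θ − 21°) = 0.375 / 0.5 = 0.75.
θ − 21° = arccos(√0.75) = 30.0°, giving θ ≈ 21 + 30.0 = 51.0°.

θ ≈ 51°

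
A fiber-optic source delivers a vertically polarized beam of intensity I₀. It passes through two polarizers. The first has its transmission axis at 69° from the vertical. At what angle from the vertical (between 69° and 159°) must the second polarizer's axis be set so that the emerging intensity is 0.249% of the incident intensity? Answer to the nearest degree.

By Malus's law, I₁ = I₀ cos²(69° − 0°) = I₀ cos²(69°) = 0.1284 I₀.
Need I₂/I₀ = 0.00249, so cos²(θ − 69°) = 0.00249 / 0.1284 = 0.01939.
θ − 69° = arccos(√0.01939) = 82.0°, giving θ ≈ 69 + 82.0 = 151.0°.

θ ≈ 151°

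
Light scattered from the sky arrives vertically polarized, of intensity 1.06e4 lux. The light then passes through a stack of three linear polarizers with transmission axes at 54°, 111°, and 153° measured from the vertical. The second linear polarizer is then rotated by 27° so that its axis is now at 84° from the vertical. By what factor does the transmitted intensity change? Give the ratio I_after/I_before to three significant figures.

Before rotation:
I₁ = I₀ cos²(54° − 0°) = I₀ cos²(54°) = 0.3455 I₀.
I₂ = I₁ cos²(111° − 54°) = 0.3455 I₀ · cos²(57°) = 0.1025 I₀.
I₃ = I₂ cos²(153° − 111°) = 0.1025 I₀ · cos²(42°) = 0.0566 I₀.
After rotation:
I₁ = I₀ cos²(54° − 0°) = I₀ cos²(54°) = 0.3455 I₀.
I₂ = I₁ cos²(84° − 54°) = 0.3455 I₀ · cos²(30°) = 0.2591 I₀.
I₃ = I₂ cos²(153° − 84°) = 0.2591 I₀ · cos²(69°) = 0.03328 I₀.
Ratio = 0.03328 / 0.0566 = 0.588.

I_new/I_old ≈ 0.588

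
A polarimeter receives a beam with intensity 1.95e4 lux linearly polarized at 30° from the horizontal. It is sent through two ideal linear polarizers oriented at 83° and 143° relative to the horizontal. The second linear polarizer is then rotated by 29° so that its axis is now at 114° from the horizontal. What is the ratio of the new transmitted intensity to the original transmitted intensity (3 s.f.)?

I_new/I_old ≈ 2.94

Before rotation:
I₁ = I₀ cos²(83° − 30°) = I₀ cos²(53°) = 0.3622 I₀.
I₂ = I₁ cos²(143° − 83°) = 0.3622 I₀ · cos²(60°) = 0.09055 I₀.
After rotation:
I₁ = I₀ cos²(83° − 30°) = I₀ cos²(53°) = 0.3622 I₀.
I₂ = I₁ cos²(114° − 83°) = 0.3622 I₀ · cos²(31°) = 0.2661 I₀.
Ratio = 0.2661 / 0.09055 = 2.939.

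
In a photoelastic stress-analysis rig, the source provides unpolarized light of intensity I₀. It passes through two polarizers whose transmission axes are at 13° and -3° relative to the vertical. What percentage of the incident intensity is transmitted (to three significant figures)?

≈ 46.2%

Unpolarized light through the first polarizer → I₁ = ½ I₀, now polarized at 13°.
I₂ = I₁ cos²(-3° − 13°) = 0.5 I₀ · cos²(16°) = 0.462 I₀.
That is 46.2% of the incident intensity.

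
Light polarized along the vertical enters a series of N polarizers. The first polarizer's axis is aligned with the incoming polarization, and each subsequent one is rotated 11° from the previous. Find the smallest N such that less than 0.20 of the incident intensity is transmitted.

First polarizer is aligned with the polarization: full transmission.
Each further stage multiplies by cos²(11°) = 0.9636.
After N polarizers: T = 0.9636^(N−1). Require T < 0.20 ⇒ N−1 > ln(0.20)/ln(0.9636) = 43.40, so N−1 ≥ 44 and N = 45.
Check: N=45 gives T = 0.1956 < 0.20; N=44 gives T = 0.203.

N = 45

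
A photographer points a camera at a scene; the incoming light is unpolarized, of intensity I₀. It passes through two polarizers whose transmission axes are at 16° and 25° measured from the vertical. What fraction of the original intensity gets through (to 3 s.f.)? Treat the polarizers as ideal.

Unpolarized light through the first polarizer → I₁ = ½ I₀, now polarized at 16°.
I₂ = I₁ cos²(25° − 16°) = 0.5 I₀ · cos²(9°) = 0.4878 I₀.
Transmitted fraction = 0.4878.

≈ 0.488 I₀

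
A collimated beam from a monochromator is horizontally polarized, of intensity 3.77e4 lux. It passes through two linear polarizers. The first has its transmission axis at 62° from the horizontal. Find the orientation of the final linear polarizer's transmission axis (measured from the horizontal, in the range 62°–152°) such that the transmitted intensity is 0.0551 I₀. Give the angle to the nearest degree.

By Malus's law, I₁ = I₀ cos²(62° − 0°) = I₀ cos²(62°) = 0.2204 I₀.
Need I₂/I₀ = 0.0551, so cos²(θ − 62°) = 0.0551 / 0.2204 = 0.25.
θ − 62° = arccos(√0.25) = 60.0°, giving θ ≈ 62 + 60.0 = 122.0°.

θ ≈ 122°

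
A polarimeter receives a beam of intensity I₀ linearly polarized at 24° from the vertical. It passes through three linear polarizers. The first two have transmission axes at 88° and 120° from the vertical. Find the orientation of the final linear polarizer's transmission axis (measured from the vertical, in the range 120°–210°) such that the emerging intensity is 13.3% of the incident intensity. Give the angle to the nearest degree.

θ ≈ 131°

I₁ = I₀ cos²(88° − 24°) = I₀ cos²(64°) = 0.1922 I₀.
I₂ = I₁ cos²(120° − 88°) = 0.1922 I₀ · cos²(32°) = 0.1382 I₀.
Need I₃/I₀ = 0.133, so cos²(θ − 120°) = 0.133 / 0.1382 = 0.9623.
θ − 120° = arccos(√0.9623) = 11.2°, giving θ ≈ 120 + 11.2 = 131.2°.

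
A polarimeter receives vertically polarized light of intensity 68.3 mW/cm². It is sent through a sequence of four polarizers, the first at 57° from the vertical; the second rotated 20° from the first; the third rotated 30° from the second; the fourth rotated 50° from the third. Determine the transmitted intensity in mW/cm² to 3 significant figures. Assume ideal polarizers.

By Malus's law, I₁ = 68.3 mW/cm² · cos²(57°) = 20.26 mW/cm².
I₂ = I₁ · cos²(20°) = 20.26 · 0.883 = 17.89 mW/cm².
I₃ = I₂ · cos²(30°) = 17.89 · 0.75 = 13.42 mW/cm².
I₄ = I₃ · cos²(50°) = 13.42 · 0.4132 = 5.544 mW/cm².

I ≈ 5.54 mW/cm²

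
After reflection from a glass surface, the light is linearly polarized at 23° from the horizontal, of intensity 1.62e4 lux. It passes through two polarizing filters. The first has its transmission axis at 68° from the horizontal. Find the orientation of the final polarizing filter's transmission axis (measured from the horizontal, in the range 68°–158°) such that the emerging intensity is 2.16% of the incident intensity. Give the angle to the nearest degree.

I₁ = I₀ cos²(68° − 23°) = I₀ cos²(45°) = 0.5 I₀.
Need I₂/I₀ = 0.0216, so cos²(θ − 68°) = 0.0216 / 0.5 = 0.0432.
θ − 68° = arccos(√0.0432) = 78.0°, giving θ ≈ 68 + 78.0 = 146.0°.

θ ≈ 146°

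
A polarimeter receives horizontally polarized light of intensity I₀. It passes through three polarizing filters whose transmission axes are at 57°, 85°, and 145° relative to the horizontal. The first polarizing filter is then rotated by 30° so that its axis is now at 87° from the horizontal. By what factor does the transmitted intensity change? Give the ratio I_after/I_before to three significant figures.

Before rotation:
I₁ = I₀ cos²(57° − 0°) = I₀ cos²(57°) = 0.2966 I₀.
I₂ = I₁ cos²(85° − 57°) = 0.2966 I₀ · cos²(28°) = 0.2313 I₀.
I₃ = I₂ cos²(145° − 85°) = 0.2313 I₀ · cos²(60°) = 0.05781 I₀.
After rotation:
I₁ = I₀ cos²(87° − 0°) = I₀ cos²(87°) = 0.002739 I₀.
I₂ = I₁ cos²(85° − 87°) = 0.002739 I₀ · cos²(2°) = 0.002736 I₀.
I₃ = I₂ cos²(145° − 85°) = 0.002736 I₀ · cos²(60°) = 0.0006839 I₀.
Ratio = 0.0006839 / 0.05781 = 0.01183.

I_new/I_old ≈ 0.0118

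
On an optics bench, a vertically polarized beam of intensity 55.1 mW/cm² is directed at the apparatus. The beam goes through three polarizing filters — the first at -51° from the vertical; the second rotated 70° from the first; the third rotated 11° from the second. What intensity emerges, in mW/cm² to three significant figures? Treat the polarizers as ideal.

I ≈ 2.46 mW/cm²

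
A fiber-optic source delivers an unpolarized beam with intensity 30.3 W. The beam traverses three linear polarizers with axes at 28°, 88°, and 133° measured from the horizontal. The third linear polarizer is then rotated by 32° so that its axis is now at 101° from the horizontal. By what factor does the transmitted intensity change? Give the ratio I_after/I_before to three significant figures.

I_new/I_old ≈ 1.90

Before rotation:
Unpolarized light through the first polarizer → I₁ = ½ I₀, now polarized at 28°.
I₂ = I₁ cos²(88° − 28°) = 0.5 I₀ · cos²(60°) = 0.125 I₀.
I₃ = I₂ cos²(133° − 88°) = 0.125 I₀ · cos²(45°) = 0.0625 I₀.
After rotation:
Unpolarized light through the first polarizer → I₁ = ½ I₀, now polarized at 28°.
I₂ = I₁ cos²(88° − 28°) = 0.5 I₀ · cos²(60°) = 0.125 I₀.
I₃ = I₂ cos²(101° − 88°) = 0.125 I₀ · cos²(13°) = 0.1187 I₀.
Ratio = 0.1187 / 0.0625 = 1.899.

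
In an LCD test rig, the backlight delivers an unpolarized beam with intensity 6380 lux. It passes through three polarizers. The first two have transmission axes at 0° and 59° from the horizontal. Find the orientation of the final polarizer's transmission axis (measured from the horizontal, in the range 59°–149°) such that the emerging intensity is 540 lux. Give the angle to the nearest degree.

Unpolarized light through the first polarizer → I₁ = ½ I₀, now polarized at 0°.
I₂ = I₁ cos²(59° − 0°) = 0.5 I₀ · cos²(59°) = 0.1326 I₀.
Target fraction: 540 / 6380 lux = 0.08464 of I₀.
Need I₃/I₀ = 0.08464, so cos²(θ − 59°) = 0.08464 / 0.1326 = 0.6382.
θ − 59° = arccos(√0.6382) = 37.0°, giving θ ≈ 59 + 37.0 = 96.0°.

θ ≈ 96°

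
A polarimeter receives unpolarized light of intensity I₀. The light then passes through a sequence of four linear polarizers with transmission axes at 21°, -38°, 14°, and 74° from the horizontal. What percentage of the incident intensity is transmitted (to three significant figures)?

≈ 1.26%

Unpolarized light through the first polarizer → I₁ = ½ I₀, now polarized at 21°.
I₂ = I₁ cos²(-38° − 21°) = 0.5 I₀ · cos²(59°) = 0.1326 I₀.
I₃ = I₂ cos²(14° + 38°) = 0.1326 I₀ · cos²(52°) = 0.05027 I₀.
I₄ = I₃ cos²(74° − 14°) = 0.05027 I₀ · cos²(60°) = 0.01257 I₀.
That is 1.257% of the incident intensity.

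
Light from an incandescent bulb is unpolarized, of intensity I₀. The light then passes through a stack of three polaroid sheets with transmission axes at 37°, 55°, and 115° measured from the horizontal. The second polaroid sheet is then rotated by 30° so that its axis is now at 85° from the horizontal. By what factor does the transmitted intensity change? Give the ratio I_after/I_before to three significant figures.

I_new/I_old ≈ 1.49

Before rotation:
Unpolarized light through the first polarizer → I₁ = ½ I₀, now polarized at 37°.
I₂ = I₁ cos²(55° − 37°) = 0.5 I₀ · cos²(18°) = 0.4523 I₀.
I₃ = I₂ cos²(115° − 55°) = 0.4523 I₀ · cos²(60°) = 0.1131 I₀.
After rotation:
Unpolarized light through the first polarizer → I₁ = ½ I₀, now polarized at 37°.
I₂ = I₁ cos²(85° − 37°) = 0.5 I₀ · cos²(48°) = 0.2239 I₀.
I₃ = I₂ cos²(115° − 85°) = 0.2239 I₀ · cos²(30°) = 0.1679 I₀.
Ratio = 0.1679 / 0.1131 = 1.485.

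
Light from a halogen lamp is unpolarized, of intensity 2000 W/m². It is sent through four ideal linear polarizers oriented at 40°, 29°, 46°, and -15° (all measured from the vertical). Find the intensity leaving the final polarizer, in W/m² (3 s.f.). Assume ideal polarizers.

Unpolarized light through the first polarizer → I₁ = 2000 W/m²/2 = 1000 W/m², polarized at 40°.
I₂ = I₁ · cos²(11°) = 1000 · 0.9636 = 963.6 W/m².
I₃ = I₂ · cos²(17°) = 963.6 · 0.9145 = 881.2 W/m².
I₄ = I₃ · cos²(61°) = 881.2 · 0.235 = 207.1 W/m².

I ≈ 207 W/m²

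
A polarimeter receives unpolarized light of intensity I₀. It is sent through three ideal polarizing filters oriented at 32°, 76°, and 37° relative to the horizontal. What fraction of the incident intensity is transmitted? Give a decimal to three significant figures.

Unpolarized light through the first polarizer → I₁ = ½ I₀, now polarized at 32°.
I₂ = I₁ cos²(76° − 32°) = 0.5 I₀ · cos²(44°) = 0.2587 I₀.
I₃ = I₂ cos²(37° − 76°) = 0.2587 I₀ · cos²(39°) = 0.1563 I₀.
Transmitted fraction = 0.1563.

≈ 0.156 I₀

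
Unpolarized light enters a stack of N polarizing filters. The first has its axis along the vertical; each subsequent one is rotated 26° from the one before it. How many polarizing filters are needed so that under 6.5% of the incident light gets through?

First polarizer halves the unpolarized light: factor 1/2.
Each further stage multiplies by cos²(26°) = 0.8078.
After N polarizers: T = 0.5·0.8078^(N−1). Require T < 0.065 ⇒ N−1 > ln(0.065/0.5)/ln(0.8078) = 9.56, so N−1 ≥ 10 and N = 11.
Check: N=11 gives T = 0.05918 < 0.065; N=10 gives T = 0.07326.

N = 11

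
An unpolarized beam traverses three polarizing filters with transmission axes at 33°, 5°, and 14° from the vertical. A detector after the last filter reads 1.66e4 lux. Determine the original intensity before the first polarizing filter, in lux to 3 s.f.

I₀ ≈ 4.37e4 lux

Unpolarized light through the first polarizer → I₁ = ½ I₀, now polarized at 33°.
I₂ = I₁ cos²(5° − 33°) = 0.5 I₀ · cos²(28°) = 0.3898 I₀.
I₃ = I₂ cos²(14° − 5°) = 0.3898 I₀ · cos²(9°) = 0.3803 I₀.
So 1.66e4 lux = 0.3803 I₀, giving I₀ = 1.66e4/0.3803 = 4.365e+04 lux.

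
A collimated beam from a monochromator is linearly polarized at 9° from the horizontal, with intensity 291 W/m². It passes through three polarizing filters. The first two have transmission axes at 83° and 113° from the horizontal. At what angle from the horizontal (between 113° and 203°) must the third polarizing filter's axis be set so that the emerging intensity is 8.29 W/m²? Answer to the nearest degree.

θ ≈ 158°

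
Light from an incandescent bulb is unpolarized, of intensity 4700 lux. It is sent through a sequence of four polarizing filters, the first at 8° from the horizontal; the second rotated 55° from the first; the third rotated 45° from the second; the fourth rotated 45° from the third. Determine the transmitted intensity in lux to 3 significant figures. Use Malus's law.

Unpolarized light through the first polarizer → I₁ = 4700 lux/2 = 2350 lux, polarized at 8°.
I₂ = I₁ · cos²(55°) = 2350 · 0.329 = 773.1 lux.
I₃ = I₂ · cos²(45°) = 773.1 · 0.5 = 386.6 lux.
I₄ = I₃ · cos²(45°) = 386.6 · 0.5 = 193.3 lux.

I ≈ 193 lux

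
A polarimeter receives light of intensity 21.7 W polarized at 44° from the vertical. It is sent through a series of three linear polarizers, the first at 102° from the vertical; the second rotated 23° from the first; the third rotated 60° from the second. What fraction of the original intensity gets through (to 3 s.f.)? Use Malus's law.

By Malus's law, I₁ = 21.7 W · cos²(58°) = 6.094 W.
I₂ = I₁ · cos²(23°) = 6.094 · 0.8473 = 5.163 W.
I₃ = I₂ · cos²(60°) = 5.163 · 0.25 = 1.291 W.
Transmitted fraction = 0.05949.

I/I₀ ≈ 0.0595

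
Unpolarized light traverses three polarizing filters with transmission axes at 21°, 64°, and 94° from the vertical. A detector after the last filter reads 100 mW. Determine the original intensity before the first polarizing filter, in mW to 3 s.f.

Unpolarized light through the first polarizer → I₁ = ½ I₀, now polarized at 21°.
I₂ = I₁ cos²(64° − 21°) = 0.5 I₀ · cos²(43°) = 0.2674 I₀.
I₃ = I₂ cos²(94° − 64°) = 0.2674 I₀ · cos²(30°) = 0.2006 I₀.
So 100 mW = 0.2006 I₀, giving I₀ = 100/0.2006 = 498.6 mW.

I₀ ≈ 499 mW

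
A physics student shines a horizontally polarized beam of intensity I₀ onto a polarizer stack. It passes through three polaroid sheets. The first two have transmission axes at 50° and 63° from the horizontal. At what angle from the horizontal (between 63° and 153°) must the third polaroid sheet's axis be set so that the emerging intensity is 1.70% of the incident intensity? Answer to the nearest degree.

θ ≈ 141°

I₁ = I₀ cos²(50° − 0°) = I₀ cos²(50°) = 0.4132 I₀.
I₂ = I₁ cos²(63° − 50°) = 0.4132 I₀ · cos²(13°) = 0.3923 I₀.
Need I₃/I₀ = 0.017, so cos²(θ − 63°) = 0.017 / 0.3923 = 0.04334.
θ − 63° = arccos(√0.04334) = 78.0°, giving θ ≈ 63 + 78.0 = 141.0°.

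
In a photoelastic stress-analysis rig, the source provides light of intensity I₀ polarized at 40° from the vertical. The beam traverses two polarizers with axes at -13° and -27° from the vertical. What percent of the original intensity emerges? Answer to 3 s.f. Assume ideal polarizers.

By Malus's law, I₁ = I₀ cos²(-13° − 40°) = I₀ cos²(53°) = 0.3622 I₀.
I₂ = I₁ cos²(-27° + 13°) = 0.3622 I₀ · cos²(14°) = 0.341 I₀.
That is 34.1% of the incident intensity.

≈ 34.1%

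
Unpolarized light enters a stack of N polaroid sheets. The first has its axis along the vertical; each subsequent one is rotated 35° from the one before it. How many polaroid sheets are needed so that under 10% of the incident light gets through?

First polarizer halves the unpolarized light: factor 1/2.
Each further stage multiplies by cos²(35°) = 0.671.
After N polarizers: T = 0.5·0.671^(N−1). Require T < 0.10 ⇒ N−1 > ln(0.10/0.5)/ln(0.671) = 4.03, so N−1 ≥ 5 and N = 6.
Check: N=6 gives T = 0.06802 < 0.10; N=5 gives T = 0.1014.

N = 6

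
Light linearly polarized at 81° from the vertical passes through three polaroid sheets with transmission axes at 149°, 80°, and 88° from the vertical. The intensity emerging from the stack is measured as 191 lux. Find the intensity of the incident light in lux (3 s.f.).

I₀ ≈ 1.08e4 lux

By Malus's law, I₁ = I₀ cos²(149° − 81°) = I₀ cos²(68°) = 0.1403 I₀.
I₂ = I₁ cos²(80° − 149°) = 0.1403 I₀ · cos²(69°) = 0.01802 I₀.
I₃ = I₂ cos²(88° − 80°) = 0.01802 I₀ · cos²(8°) = 0.01767 I₀.
So 191 lux = 0.01767 I₀, giving I₀ = 191/0.01767 = 1.081e+04 lux.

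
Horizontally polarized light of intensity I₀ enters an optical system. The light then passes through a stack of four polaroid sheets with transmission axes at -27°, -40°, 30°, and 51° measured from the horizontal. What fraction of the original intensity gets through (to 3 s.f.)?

≈ 0.0768 I₀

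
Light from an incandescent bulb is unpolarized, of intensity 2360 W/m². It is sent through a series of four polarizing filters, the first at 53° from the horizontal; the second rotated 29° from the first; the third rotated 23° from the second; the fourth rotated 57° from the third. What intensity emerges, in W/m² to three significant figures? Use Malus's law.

I ≈ 227 W/m²

Unpolarized light through the first polarizer → I₁ = 2360 W/m²/2 = 1180 W/m², polarized at 53°.
I₂ = I₁ · cos²(29°) = 1180 · 0.765 = 902.7 W/m².
I₃ = I₂ · cos²(23°) = 902.7 · 0.8473 = 764.8 W/m².
I₄ = I₃ · cos²(57°) = 764.8 · 0.2966 = 226.9 W/m².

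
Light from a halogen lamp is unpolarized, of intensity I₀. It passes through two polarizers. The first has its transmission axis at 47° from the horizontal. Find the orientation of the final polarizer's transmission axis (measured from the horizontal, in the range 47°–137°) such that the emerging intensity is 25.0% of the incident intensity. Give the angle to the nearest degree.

θ ≈ 92°

Unpolarized light through the first polarizer → I₁ = ½ I₀, now polarized at 47°.
Need I₂/I₀ = 0.25, so cos²(θ − 47°) = 0.25 / 0.5 = 0.5.
θ − 47° = arccos(√0.5) = 45.0°, giving θ ≈ 47 + 45.0 = 92.0°.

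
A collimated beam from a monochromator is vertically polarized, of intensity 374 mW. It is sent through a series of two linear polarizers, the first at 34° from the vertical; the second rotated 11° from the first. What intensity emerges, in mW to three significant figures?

I ≈ 248 mW

I₁ = 374 mW · cos²(34°) = 257.1 mW.
I₂ = I₁ · cos²(11°) = 257.1 · 0.9636 = 247.7 mW.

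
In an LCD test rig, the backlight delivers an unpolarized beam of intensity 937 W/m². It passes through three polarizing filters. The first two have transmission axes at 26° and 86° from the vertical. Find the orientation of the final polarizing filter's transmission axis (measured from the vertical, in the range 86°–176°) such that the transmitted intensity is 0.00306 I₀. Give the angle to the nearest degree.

θ ≈ 167°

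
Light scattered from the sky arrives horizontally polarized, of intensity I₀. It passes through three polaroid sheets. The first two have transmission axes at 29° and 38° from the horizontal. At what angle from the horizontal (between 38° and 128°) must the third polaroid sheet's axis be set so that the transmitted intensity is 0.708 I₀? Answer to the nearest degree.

θ ≈ 51°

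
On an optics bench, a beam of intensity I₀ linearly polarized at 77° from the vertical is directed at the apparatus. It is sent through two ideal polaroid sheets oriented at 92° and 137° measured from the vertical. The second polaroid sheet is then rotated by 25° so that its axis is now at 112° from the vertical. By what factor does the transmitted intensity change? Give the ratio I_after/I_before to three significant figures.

I_new/I_old ≈ 1.77

Before rotation:
I₁ = I₀ cos²(92° − 77°) = I₀ cos²(15°) = 0.933 I₀.
I₂ = I₁ cos²(137° − 92°) = 0.933 I₀ · cos²(45°) = 0.4665 I₀.
After rotation:
I₁ = I₀ cos²(92° − 77°) = I₀ cos²(15°) = 0.933 I₀.
I₂ = I₁ cos²(112° − 92°) = 0.933 I₀ · cos²(20°) = 0.8239 I₀.
Ratio = 0.8239 / 0.4665 = 1.766.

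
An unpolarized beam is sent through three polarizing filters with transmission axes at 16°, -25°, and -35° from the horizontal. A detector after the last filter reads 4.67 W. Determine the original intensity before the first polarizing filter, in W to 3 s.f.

I₀ ≈ 16.9 W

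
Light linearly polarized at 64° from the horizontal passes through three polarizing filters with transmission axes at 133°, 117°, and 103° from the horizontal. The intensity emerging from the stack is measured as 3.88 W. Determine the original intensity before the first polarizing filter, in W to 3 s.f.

I₀ ≈ 34.7 W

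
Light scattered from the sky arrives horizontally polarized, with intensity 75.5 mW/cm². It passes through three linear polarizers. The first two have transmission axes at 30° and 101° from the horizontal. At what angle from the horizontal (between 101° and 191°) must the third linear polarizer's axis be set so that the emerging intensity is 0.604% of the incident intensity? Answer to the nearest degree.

θ ≈ 175°

I₁ = I₀ cos²(30° − 0°) = I₀ cos²(30°) = 0.75 I₀.
I₂ = I₁ cos²(101° − 30°) = 0.75 I₀ · cos²(71°) = 0.0795 I₀.
Need I₃/I₀ = 0.00604, so cos²(θ − 101°) = 0.00604 / 0.0795 = 0.07598.
θ − 101° = arccos(√0.07598) = 74.0°, giving θ ≈ 101 + 74.0 = 175.0°.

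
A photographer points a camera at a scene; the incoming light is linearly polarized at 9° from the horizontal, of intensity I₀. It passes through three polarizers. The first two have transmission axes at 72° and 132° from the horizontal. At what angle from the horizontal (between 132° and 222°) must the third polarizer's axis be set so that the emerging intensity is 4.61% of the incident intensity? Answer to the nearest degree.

θ ≈ 151°

By Malus's law, I₁ = I₀ cos²(72° − 9°) = I₀ cos²(63°) = 0.2061 I₀.
I₂ = I₁ cos²(132° − 72°) = 0.2061 I₀ · cos²(60°) = 0.05153 I₀.
Need I₃/I₀ = 0.0461, so cos²(θ − 132°) = 0.0461 / 0.05153 = 0.8947.
θ − 132° = arccos(√0.8947) = 18.9°, giving θ ≈ 132 + 18.9 = 150.9°.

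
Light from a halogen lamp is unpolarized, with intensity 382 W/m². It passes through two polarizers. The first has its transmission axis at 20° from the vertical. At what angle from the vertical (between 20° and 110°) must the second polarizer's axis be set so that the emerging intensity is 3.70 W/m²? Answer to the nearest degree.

Unpolarized light through the first polarizer → I₁ = ½ I₀, now polarized at 20°.
Target fraction: 3.70 / 382 W/m² = 0.009686 of I₀.
Need I₂/I₀ = 0.009686, so cos²(θ − 20°) = 0.009686 / 0.5 = 0.01937.
θ − 20° = arccos(√0.01937) = 82.0°, giving θ ≈ 20 + 82.0 = 102.0°.

θ ≈ 102°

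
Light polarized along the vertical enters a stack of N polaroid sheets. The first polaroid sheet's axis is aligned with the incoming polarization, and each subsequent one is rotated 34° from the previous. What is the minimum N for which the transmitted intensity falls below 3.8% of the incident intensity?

First polarizer is aligned with the polarization: full transmission.
Each further stage multiplies by cos²(34°) = 0.6873.
After N polarizers: T = 0.6873^(N−1). Require T < 0.038 ⇒ N−1 > ln(0.038)/ln(0.6873) = 8.72, so N−1 ≥ 9 and N = 10.
Check: N=10 gives T = 0.03422 < 0.038; N=9 gives T = 0.0498.

N = 10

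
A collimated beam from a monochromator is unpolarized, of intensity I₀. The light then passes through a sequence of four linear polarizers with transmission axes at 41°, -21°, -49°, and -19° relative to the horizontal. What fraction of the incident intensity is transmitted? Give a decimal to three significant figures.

≈ 0.0644 I₀

Unpolarized light through the first polarizer → I₁ = ½ I₀, now polarized at 41°.
I₂ = I₁ cos²(-21° − 41°) = 0.5 I₀ · cos²(62°) = 0.1102 I₀.
I₃ = I₂ cos²(-49° + 21°) = 0.1102 I₀ · cos²(28°) = 0.08591 I₀.
I₄ = I₃ cos²(-19° + 49°) = 0.08591 I₀ · cos²(30°) = 0.06443 I₀.
Transmitted fraction = 0.06443.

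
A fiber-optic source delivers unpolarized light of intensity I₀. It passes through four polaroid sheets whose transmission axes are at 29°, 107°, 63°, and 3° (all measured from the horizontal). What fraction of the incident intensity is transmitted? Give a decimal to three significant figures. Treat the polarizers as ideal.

≈ 0.00280 I₀

Unpolarized light through the first polarizer → I₁ = ½ I₀, now polarized at 29°.
I₂ = I₁ cos²(107° − 29°) = 0.5 I₀ · cos²(78°) = 0.02161 I₀.
I₃ = I₂ cos²(63° − 107°) = 0.02161 I₀ · cos²(44°) = 0.01118 I₀.
I₄ = I₃ cos²(3° − 63°) = 0.01118 I₀ · cos²(60°) = 0.002796 I₀.
Transmitted fraction = 0.002796.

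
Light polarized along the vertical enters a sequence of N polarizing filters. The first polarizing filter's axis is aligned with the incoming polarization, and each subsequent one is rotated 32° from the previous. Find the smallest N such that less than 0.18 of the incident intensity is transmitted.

First polarizer is aligned with the polarization: full transmission.
Each further stage multiplies by cos²(32°) = 0.7192.
After N polarizers: T = 0.7192^(N−1). Require T < 0.18 ⇒ N−1 > ln(0.18)/ln(0.7192) = 5.20, so N−1 ≥ 6 and N = 7.
Check: N=7 gives T = 0.1384 < 0.18; N=6 gives T = 0.1924.

N = 7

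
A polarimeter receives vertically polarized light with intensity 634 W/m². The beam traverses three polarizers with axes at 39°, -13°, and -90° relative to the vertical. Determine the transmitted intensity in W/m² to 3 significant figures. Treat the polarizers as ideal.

By Malus's law, I₁ = 634 W/m² · cos²(39°) = 382.9 W/m².
I₂ = I₁ · cos²(52°) = 382.9 · 0.379 = 145.1 W/m².
I₃ = I₂ · cos²(77°) = 145.1 · 0.0506 = 7.344 W/m².

I ≈ 7.34 W/m²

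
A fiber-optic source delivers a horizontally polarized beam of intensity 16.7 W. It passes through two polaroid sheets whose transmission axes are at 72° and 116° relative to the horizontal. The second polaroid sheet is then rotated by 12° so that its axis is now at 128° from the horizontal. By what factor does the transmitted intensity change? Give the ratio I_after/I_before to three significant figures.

Before rotation:
I₁ = I₀ cos²(72° − 0°) = I₀ cos²(72°) = 0.09549 I₀.
I₂ = I₁ cos²(116° − 72°) = 0.09549 I₀ · cos²(44°) = 0.04941 I₀.
After rotation:
I₁ = I₀ cos²(72° − 0°) = I₀ cos²(72°) = 0.09549 I₀.
I₂ = I₁ cos²(128° − 72°) = 0.09549 I₀ · cos²(56°) = 0.02986 I₀.
Ratio = 0.02986 / 0.04941 = 0.6043.

I_new/I_old ≈ 0.604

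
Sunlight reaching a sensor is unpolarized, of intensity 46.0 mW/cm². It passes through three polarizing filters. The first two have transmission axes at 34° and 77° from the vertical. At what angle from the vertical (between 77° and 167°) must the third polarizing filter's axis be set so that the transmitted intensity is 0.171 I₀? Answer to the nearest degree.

θ ≈ 114°

Unpolarized light through the first polarizer → I₁ = ½ I₀, now polarized at 34°.
I₂ = I₁ cos²(77° − 34°) = 0.5 I₀ · cos²(43°) = 0.2674 I₀.
Need I₃/I₀ = 0.171, so cos²(θ − 77°) = 0.171 / 0.2674 = 0.6394.
θ − 77° = arccos(√0.6394) = 36.9°, giving θ ≈ 77 + 36.9 = 113.9°.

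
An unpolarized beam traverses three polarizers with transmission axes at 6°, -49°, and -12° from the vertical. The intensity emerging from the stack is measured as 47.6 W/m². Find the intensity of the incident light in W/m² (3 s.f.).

I₀ ≈ 454 W/m²

Unpolarized light through the first polarizer → I₁ = ½ I₀, now polarized at 6°.
I₂ = I₁ cos²(-49° − 6°) = 0.5 I₀ · cos²(55°) = 0.1645 I₀.
I₃ = I₂ cos²(-12° + 49°) = 0.1645 I₀ · cos²(37°) = 0.1049 I₀.
So 47.6 W/m² = 0.1049 I₀, giving I₀ = 47.6/0.1049 = 453.7 W/m².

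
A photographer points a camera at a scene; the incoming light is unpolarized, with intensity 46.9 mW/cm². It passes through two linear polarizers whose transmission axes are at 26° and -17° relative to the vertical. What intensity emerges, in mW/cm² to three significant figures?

Unpolarized light through the first polarizer → I₁ = 46.9 mW/cm²/2 = 23.45 mW/cm², polarized at 26°.
I₂ = I₁ · cos²(43°) = 23.45 · 0.5349 = 12.54 mW/cm².

I ≈ 12.5 mW/cm²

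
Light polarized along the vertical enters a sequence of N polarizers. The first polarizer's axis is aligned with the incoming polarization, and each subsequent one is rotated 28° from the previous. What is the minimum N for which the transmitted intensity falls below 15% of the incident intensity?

N = 9

First polarizer is aligned with the polarization: full transmission.
Each further stage multiplies by cos²(28°) = 0.7796.
After N polarizers: T = 0.7796^(N−1). Require T < 0.15 ⇒ N−1 > ln(0.15)/ln(0.7796) = 7.62, so N−1 ≥ 8 and N = 9.
Check: N=9 gives T = 0.1364 < 0.15; N=8 gives T = 0.175.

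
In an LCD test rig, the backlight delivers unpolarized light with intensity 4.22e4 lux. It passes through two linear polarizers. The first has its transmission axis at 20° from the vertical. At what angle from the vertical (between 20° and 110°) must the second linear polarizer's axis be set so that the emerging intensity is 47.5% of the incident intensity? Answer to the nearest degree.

Unpolarized light through the first polarizer → I₁ = ½ I₀, now polarized at 20°.
Need I₂/I₀ = 0.475, so cos²(θ − 20°) = 0.475 / 0.5 = 0.95.
θ − 20° = arccos(√0.95) = 12.9°, giving θ ≈ 20 + 12.9 = 32.9°.

θ ≈ 33°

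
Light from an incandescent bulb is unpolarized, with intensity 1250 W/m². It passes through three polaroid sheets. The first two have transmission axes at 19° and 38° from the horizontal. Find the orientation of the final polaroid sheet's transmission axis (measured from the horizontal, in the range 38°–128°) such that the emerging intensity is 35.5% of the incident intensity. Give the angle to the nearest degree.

Unpolarized light through the first polarizer → I₁ = ½ I₀, now polarized at 19°.
I₂ = I₁ cos²(38° − 19°) = 0.5 I₀ · cos²(19°) = 0.447 I₀.
Need I₃/I₀ = 0.355, so cos²(θ − 38°) = 0.355 / 0.447 = 0.7942.
θ − 38° = arccos(√0.7942) = 27.0°, giving θ ≈ 38 + 27.0 = 65.0°.

θ ≈ 65°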